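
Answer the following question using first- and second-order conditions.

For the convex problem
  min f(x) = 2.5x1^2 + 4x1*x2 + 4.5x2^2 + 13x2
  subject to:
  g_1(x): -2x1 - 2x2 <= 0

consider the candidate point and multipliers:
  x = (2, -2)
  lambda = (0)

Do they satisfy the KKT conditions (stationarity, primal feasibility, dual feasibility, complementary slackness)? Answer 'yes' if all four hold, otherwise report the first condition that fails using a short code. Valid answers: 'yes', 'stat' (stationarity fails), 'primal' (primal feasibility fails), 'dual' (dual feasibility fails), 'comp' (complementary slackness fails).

Gradient of f: grad f(x) = Q x + c = (2, 3)
Constraint values g_i(x) = a_i^T x - b_i:
  g_1((2, -2)) = 0
Stationarity residual: grad f(x) + sum_i lambda_i a_i = (2, 3)
  -> stationarity FAILS
Primal feasibility (all g_i <= 0): OK
Dual feasibility (all lambda_i >= 0): OK
Complementary slackness (lambda_i * g_i(x) = 0 for all i): OK

Verdict: the first failing condition is stationarity -> stat.

stat


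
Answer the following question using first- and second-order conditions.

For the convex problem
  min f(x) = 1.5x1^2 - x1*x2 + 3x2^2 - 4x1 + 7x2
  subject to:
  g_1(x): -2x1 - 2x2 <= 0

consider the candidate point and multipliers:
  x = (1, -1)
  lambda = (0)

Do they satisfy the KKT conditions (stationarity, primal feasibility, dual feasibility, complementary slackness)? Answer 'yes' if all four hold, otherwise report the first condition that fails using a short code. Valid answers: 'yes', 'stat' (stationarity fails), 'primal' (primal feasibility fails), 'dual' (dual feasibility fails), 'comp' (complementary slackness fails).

Gradient of f: grad f(x) = Q x + c = (0, 0)
Constraint values g_i(x) = a_i^T x - b_i:
  g_1((1, -1)) = 0
Stationarity residual: grad f(x) + sum_i lambda_i a_i = (0, 0)
  -> stationarity OK
Primal feasibility (all g_i <= 0): OK
Dual feasibility (all lambda_i >= 0): OK
Complementary slackness (lambda_i * g_i(x) = 0 for all i): OK

Verdict: yes, KKT holds.

yes


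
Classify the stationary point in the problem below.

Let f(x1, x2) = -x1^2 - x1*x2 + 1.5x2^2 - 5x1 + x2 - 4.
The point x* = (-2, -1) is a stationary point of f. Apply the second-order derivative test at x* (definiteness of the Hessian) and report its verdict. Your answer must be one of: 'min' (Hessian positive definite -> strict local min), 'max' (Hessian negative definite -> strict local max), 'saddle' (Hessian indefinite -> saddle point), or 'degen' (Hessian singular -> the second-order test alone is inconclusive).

Compute the Hessian H = grad^2 f:
  H = [[-2, -1], [-1, 3]]
Verify stationarity: grad f(x*) = H x* + g = (0, 0).
Eigenvalues of H: -2.1926, 3.1926.
Eigenvalues have mixed signs, so H is indefinite -> x* is a saddle point.

saddle


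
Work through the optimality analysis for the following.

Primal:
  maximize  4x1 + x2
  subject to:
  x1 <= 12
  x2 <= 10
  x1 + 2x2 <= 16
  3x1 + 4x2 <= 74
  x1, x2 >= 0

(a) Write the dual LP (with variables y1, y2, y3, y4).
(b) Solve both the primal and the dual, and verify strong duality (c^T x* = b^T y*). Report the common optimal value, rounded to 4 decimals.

The standard primal-dual pair for 'max c^T x s.t. A x <= b, x >= 0' is:
  Dual:  min b^T y  s.t.  A^T y >= c,  y >= 0.

So the dual LP is:
  minimize  12y1 + 10y2 + 16y3 + 74y4
  subject to:
    y1 + y3 + 3y4 >= 4
    y2 + 2y3 + 4y4 >= 1
    y1, y2, y3, y4 >= 0

Solving the primal: x* = (12, 2).
  primal value c^T x* = 50.
Solving the dual: y* = (3.5, 0, 0.5, 0).
  dual value b^T y* = 50.
Strong duality: c^T x* = b^T y*. Confirmed.

50


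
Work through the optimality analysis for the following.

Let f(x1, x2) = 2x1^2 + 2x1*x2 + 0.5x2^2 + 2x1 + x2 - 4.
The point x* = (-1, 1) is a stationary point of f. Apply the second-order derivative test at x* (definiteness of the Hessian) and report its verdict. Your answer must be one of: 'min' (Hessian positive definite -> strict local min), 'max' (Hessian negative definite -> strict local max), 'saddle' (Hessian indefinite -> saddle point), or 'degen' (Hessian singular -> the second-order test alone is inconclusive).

Compute the Hessian H = grad^2 f:
  H = [[4, 2], [2, 1]]
Verify stationarity: grad f(x*) = H x* + g = (0, 0).
Eigenvalues of H: 0, 5.
H has a zero eigenvalue (singular; positive semidefinite but not definite), so H is neither positive definite, negative definite, nor indefinite. The second-order test alone is inconclusive -> degen.
(Indeed, f is constant along the null direction of H through x*, so x* is not a strict local extremum.)

degen


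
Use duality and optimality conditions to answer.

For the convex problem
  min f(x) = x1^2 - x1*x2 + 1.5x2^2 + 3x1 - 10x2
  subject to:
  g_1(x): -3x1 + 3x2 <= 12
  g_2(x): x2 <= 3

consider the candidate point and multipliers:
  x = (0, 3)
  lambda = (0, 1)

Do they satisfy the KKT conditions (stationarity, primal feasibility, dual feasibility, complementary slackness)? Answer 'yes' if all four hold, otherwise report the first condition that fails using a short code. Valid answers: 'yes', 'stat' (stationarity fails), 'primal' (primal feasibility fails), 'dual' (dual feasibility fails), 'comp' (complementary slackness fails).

Gradient of f: grad f(x) = Q x + c = (0, -1)
Constraint values g_i(x) = a_i^T x - b_i:
  g_1((0, 3)) = -3
  g_2((0, 3)) = 0
Stationarity residual: grad f(x) + sum_i lambda_i a_i = (0, 0)
  -> stationarity OK
Primal feasibility (all g_i <= 0): OK
Dual feasibility (all lambda_i >= 0): OK
Complementary slackness (lambda_i * g_i(x) = 0 for all i): OK

Verdict: yes, KKT holds.

yes


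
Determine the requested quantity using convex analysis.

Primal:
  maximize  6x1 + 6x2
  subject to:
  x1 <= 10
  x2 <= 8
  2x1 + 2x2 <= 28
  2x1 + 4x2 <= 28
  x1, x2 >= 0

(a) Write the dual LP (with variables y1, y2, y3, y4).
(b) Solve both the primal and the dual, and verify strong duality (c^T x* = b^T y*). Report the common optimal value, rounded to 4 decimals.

The standard primal-dual pair for 'max c^T x s.t. A x <= b, x >= 0' is:
  Dual:  min b^T y  s.t.  A^T y >= c,  y >= 0.

So the dual LP is:
  minimize  10y1 + 8y2 + 28y3 + 28y4
  subject to:
    y1 + 2y3 + 2y4 >= 6
    y2 + 2y3 + 4y4 >= 6
    y1, y2, y3, y4 >= 0

Solving the primal: x* = (10, 2).
  primal value c^T x* = 72.
Solving the dual: y* = (3, 0, 0, 1.5).
  dual value b^T y* = 72.
Strong duality: c^T x* = b^T y*. Confirmed.

72


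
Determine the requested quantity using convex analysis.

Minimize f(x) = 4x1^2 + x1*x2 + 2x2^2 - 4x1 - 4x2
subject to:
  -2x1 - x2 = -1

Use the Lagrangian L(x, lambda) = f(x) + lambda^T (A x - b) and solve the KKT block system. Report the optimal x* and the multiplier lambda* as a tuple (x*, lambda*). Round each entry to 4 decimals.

Form the Lagrangian:
  L(x, lambda) = (1/2) x^T Q x + c^T x + lambda^T (A x - b)
Stationarity (grad_x L = 0): Q x + c + A^T lambda = 0.
Primal feasibility: A x = b.

This gives the KKT block system:
  [ Q   A^T ] [ x     ]   [-c ]
  [ A    0  ] [ lambda ] = [ b ]

Solving the linear system:
  x*      = (0.15, 0.7)
  lambda* = (-1.05)
  f(x*)   = -2.225

x* = (0.15, 0.7), lambda* = (-1.05)


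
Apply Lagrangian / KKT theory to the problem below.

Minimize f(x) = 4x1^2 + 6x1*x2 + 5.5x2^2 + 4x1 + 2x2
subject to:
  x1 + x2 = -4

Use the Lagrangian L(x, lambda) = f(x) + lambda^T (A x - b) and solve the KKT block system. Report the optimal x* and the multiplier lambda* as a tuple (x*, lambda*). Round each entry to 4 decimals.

Form the Lagrangian:
  L(x, lambda) = (1/2) x^T Q x + c^T x + lambda^T (A x - b)
Stationarity (grad_x L = 0): Q x + c + A^T lambda = 0.
Primal feasibility: A x = b.

This gives the KKT block system:
  [ Q   A^T ] [ x     ]   [-c ]
  [ A    0  ] [ lambda ] = [ b ]

Solving the linear system:
  x*      = (-3.1429, -0.8571)
  lambda* = (26.2857)
  f(x*)   = 45.4286

x* = (-3.1429, -0.8571), lambda* = (26.2857)


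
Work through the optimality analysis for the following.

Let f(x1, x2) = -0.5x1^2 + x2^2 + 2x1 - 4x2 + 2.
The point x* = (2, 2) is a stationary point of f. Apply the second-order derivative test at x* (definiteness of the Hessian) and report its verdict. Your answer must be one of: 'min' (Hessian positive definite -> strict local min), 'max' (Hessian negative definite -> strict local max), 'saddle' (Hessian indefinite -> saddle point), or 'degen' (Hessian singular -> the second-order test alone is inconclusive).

Compute the Hessian H = grad^2 f:
  H = [[-1, 0], [0, 2]]
Verify stationarity: grad f(x*) = H x* + g = (0, 0).
Eigenvalues of H: -1, 2.
Eigenvalues have mixed signs, so H is indefinite -> x* is a saddle point.

saddle


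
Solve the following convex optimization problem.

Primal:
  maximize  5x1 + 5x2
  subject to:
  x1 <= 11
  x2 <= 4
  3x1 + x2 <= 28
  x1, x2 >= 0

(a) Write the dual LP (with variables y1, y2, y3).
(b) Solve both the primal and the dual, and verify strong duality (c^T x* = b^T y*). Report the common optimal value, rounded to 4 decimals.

The standard primal-dual pair for 'max c^T x s.t. A x <= b, x >= 0' is:
  Dual:  min b^T y  s.t.  A^T y >= c,  y >= 0.

So the dual LP is:
  minimize  11y1 + 4y2 + 28y3
  subject to:
    y1 + 3y3 >= 5
    y2 + y3 >= 5
    y1, y2, y3 >= 0

Solving the primal: x* = (8, 4).
  primal value c^T x* = 60.
Solving the dual: y* = (0, 3.3333, 1.6667).
  dual value b^T y* = 60.
Strong duality: c^T x* = b^T y*. Confirmed.

60


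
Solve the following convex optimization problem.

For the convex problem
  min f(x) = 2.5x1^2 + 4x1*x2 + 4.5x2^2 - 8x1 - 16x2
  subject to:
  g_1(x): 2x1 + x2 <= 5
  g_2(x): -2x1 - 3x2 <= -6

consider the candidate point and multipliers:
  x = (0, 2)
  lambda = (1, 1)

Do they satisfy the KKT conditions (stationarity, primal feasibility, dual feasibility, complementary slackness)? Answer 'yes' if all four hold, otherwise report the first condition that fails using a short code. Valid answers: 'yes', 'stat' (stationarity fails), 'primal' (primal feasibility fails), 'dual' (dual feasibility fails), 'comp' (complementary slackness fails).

Gradient of f: grad f(x) = Q x + c = (0, 2)
Constraint values g_i(x) = a_i^T x - b_i:
  g_1((0, 2)) = -3
  g_2((0, 2)) = 0
Stationarity residual: grad f(x) + sum_i lambda_i a_i = (0, 0)
  -> stationarity OK
Primal feasibility (all g_i <= 0): OK
Dual feasibility (all lambda_i >= 0): OK
Complementary slackness (lambda_i * g_i(x) = 0 for all i): FAILS

Verdict: the first failing condition is complementary_slackness -> comp.

comp


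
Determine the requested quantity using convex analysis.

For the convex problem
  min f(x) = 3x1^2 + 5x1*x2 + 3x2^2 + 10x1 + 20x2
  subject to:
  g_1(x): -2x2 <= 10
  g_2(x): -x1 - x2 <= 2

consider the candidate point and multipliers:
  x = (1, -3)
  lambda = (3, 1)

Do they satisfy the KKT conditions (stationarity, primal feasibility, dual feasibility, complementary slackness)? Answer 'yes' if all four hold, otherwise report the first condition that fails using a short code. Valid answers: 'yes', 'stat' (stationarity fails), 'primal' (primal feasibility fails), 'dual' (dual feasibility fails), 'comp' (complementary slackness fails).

Gradient of f: grad f(x) = Q x + c = (1, 7)
Constraint values g_i(x) = a_i^T x - b_i:
  g_1((1, -3)) = -4
  g_2((1, -3)) = 0
Stationarity residual: grad f(x) + sum_i lambda_i a_i = (0, 0)
  -> stationarity OK
Primal feasibility (all g_i <= 0): OK
Dual feasibility (all lambda_i >= 0): OK
Complementary slackness (lambda_i * g_i(x) = 0 for all i): FAILS

Verdict: the first failing condition is complementary_slackness -> comp.

comp


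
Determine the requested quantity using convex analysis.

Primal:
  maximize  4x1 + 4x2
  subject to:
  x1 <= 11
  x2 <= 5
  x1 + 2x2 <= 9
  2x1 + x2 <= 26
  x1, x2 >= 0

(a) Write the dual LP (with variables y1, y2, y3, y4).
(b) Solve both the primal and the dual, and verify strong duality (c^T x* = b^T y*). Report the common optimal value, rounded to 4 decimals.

The standard primal-dual pair for 'max c^T x s.t. A x <= b, x >= 0' is:
  Dual:  min b^T y  s.t.  A^T y >= c,  y >= 0.

So the dual LP is:
  minimize  11y1 + 5y2 + 9y3 + 26y4
  subject to:
    y1 + y3 + 2y4 >= 4
    y2 + 2y3 + y4 >= 4
    y1, y2, y3, y4 >= 0

Solving the primal: x* = (9, 0).
  primal value c^T x* = 36.
Solving the dual: y* = (0, 0, 4, 0).
  dual value b^T y* = 36.
Strong duality: c^T x* = b^T y*. Confirmed.

36


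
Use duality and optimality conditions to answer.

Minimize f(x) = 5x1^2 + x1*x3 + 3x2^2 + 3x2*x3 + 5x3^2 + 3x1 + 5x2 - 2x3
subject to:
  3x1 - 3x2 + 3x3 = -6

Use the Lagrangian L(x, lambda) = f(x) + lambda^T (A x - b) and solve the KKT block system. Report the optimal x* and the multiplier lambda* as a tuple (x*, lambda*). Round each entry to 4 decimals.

Form the Lagrangian:
  L(x, lambda) = (1/2) x^T Q x + c^T x + lambda^T (A x - b)
Stationarity (grad_x L = 0): Q x + c + A^T lambda = 0.
Primal feasibility: A x = b.

This gives the KKT block system:
  [ Q   A^T ] [ x     ]   [-c ]
  [ A    0  ] [ lambda ] = [ b ]

Solving the linear system:
  x*      = (-0.9127, 0.5476, -0.5397)
  lambda* = (2.2222)
  f(x*)   = 7.2063

x* = (-0.9127, 0.5476, -0.5397), lambda* = (2.2222)


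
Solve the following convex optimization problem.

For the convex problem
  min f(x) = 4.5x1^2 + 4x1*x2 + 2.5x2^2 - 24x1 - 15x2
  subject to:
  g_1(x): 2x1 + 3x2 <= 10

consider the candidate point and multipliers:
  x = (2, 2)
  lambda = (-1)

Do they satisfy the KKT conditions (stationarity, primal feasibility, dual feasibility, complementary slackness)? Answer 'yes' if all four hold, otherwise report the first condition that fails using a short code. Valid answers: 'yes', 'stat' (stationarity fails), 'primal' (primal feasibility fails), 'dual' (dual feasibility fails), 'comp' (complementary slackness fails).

Gradient of f: grad f(x) = Q x + c = (2, 3)
Constraint values g_i(x) = a_i^T x - b_i:
  g_1((2, 2)) = 0
Stationarity residual: grad f(x) + sum_i lambda_i a_i = (0, 0)
  -> stationarity OK
Primal feasibility (all g_i <= 0): OK
Dual feasibility (all lambda_i >= 0): FAILS
Complementary slackness (lambda_i * g_i(x) = 0 for all i): OK

Verdict: the first failing condition is dual_feasibility -> dual.

dual


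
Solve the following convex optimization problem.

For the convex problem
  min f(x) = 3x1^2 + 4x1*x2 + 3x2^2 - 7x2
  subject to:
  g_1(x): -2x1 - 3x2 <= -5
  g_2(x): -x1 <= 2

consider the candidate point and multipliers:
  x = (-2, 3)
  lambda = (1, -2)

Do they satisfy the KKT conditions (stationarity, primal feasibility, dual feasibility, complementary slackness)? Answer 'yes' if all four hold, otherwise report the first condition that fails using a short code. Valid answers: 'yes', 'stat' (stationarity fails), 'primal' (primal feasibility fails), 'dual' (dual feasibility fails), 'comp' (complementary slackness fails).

Gradient of f: grad f(x) = Q x + c = (0, 3)
Constraint values g_i(x) = a_i^T x - b_i:
  g_1((-2, 3)) = 0
  g_2((-2, 3)) = 0
Stationarity residual: grad f(x) + sum_i lambda_i a_i = (0, 0)
  -> stationarity OK
Primal feasibility (all g_i <= 0): OK
Dual feasibility (all lambda_i >= 0): FAILS
Complementary slackness (lambda_i * g_i(x) = 0 for all i): OK

Verdict: the first failing condition is dual_feasibility -> dual.

dual


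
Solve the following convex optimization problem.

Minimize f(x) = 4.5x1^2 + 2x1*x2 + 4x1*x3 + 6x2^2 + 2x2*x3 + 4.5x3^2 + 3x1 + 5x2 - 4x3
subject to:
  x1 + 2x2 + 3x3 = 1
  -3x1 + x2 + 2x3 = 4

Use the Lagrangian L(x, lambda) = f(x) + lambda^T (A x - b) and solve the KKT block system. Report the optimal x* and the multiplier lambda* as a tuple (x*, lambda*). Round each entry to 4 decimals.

Form the Lagrangian:
  L(x, lambda) = (1/2) x^T Q x + c^T x + lambda^T (A x - b)
Stationarity (grad_x L = 0): Q x + c + A^T lambda = 0.
Primal feasibility: A x = b.

This gives the KKT block system:
  [ Q   A^T ] [ x     ]   [-c ]
  [ A    0  ] [ lambda ] = [ b ]

Solving the linear system:
  x*      = (-0.8686, -0.4452, 0.9197)
  lambda* = (0.3929, -0.5455)
  f(x*)   = -3.3608

x* = (-0.8686, -0.4452, 0.9197), lambda* = (0.3929, -0.5455)


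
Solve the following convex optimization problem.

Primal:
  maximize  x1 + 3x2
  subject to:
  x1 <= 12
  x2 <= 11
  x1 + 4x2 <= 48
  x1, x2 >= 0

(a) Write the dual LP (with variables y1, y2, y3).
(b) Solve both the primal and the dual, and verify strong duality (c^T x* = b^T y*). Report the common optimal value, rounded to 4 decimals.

The standard primal-dual pair for 'max c^T x s.t. A x <= b, x >= 0' is:
  Dual:  min b^T y  s.t.  A^T y >= c,  y >= 0.

So the dual LP is:
  minimize  12y1 + 11y2 + 48y3
  subject to:
    y1 + y3 >= 1
    y2 + 4y3 >= 3
    y1, y2, y3 >= 0

Solving the primal: x* = (12, 9).
  primal value c^T x* = 39.
Solving the dual: y* = (0.25, 0, 0.75).
  dual value b^T y* = 39.
Strong duality: c^T x* = b^T y*. Confirmed.

39


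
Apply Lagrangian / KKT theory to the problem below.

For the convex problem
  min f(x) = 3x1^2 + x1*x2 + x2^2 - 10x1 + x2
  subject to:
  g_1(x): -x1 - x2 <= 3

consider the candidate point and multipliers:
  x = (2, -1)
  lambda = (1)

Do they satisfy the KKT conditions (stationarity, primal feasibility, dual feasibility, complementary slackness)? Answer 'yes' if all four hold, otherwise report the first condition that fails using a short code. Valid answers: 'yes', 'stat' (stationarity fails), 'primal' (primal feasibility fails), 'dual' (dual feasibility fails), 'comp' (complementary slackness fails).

Gradient of f: grad f(x) = Q x + c = (1, 1)
Constraint values g_i(x) = a_i^T x - b_i:
  g_1((2, -1)) = -4
Stationarity residual: grad f(x) + sum_i lambda_i a_i = (0, 0)
  -> stationarity OK
Primal feasibility (all g_i <= 0): OK
Dual feasibility (all lambda_i >= 0): OK
Complementary slackness (lambda_i * g_i(x) = 0 for all i): FAILS

Verdict: the first failing condition is complementary_slackness -> comp.

comp


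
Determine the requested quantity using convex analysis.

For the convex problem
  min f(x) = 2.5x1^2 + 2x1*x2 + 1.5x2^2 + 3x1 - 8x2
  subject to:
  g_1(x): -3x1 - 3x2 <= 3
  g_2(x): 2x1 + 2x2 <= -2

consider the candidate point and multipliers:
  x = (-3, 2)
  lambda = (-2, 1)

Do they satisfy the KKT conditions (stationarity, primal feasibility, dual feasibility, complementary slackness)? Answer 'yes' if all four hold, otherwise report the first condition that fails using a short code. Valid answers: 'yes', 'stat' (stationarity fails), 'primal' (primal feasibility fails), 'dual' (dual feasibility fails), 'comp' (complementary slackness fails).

Gradient of f: grad f(x) = Q x + c = (-8, -8)
Constraint values g_i(x) = a_i^T x - b_i:
  g_1((-3, 2)) = 0
  g_2((-3, 2)) = 0
Stationarity residual: grad f(x) + sum_i lambda_i a_i = (0, 0)
  -> stationarity OK
Primal feasibility (all g_i <= 0): OK
Dual feasibility (all lambda_i >= 0): FAILS
Complementary slackness (lambda_i * g_i(x) = 0 for all i): OK

Verdict: the first failing condition is dual_feasibility -> dual.

dual


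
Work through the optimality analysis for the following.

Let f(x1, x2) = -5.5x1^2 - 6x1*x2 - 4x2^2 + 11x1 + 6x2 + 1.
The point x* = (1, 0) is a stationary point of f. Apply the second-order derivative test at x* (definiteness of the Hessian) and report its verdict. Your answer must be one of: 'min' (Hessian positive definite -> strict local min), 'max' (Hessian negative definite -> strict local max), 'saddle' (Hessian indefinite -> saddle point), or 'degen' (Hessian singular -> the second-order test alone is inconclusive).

Compute the Hessian H = grad^2 f:
  H = [[-11, -6], [-6, -8]]
Verify stationarity: grad f(x*) = H x* + g = (0, 0).
Eigenvalues of H: -15.6847, -3.3153.
Both eigenvalues < 0, so H is negative definite -> x* is a strict local max.

max


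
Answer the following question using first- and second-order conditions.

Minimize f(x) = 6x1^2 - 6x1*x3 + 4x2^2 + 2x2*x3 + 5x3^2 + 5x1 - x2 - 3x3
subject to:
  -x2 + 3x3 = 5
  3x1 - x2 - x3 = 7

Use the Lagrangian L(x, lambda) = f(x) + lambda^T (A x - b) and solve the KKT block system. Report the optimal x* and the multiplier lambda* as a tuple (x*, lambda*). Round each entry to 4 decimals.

Form the Lagrangian:
  L(x, lambda) = (1/2) x^T Q x + c^T x + lambda^T (A x - b)
Stationarity (grad_x L = 0): Q x + c + A^T lambda = 0.
Primal feasibility: A x = b.

This gives the KKT block system:
  [ Q   A^T ] [ x     ]   [-c ]
  [ A    0  ] [ lambda ] = [ b ]

Solving the linear system:
  x*      = (2.3132, -1.2953, 1.2349)
  lambda* = (-0.443, -8.4497)
  f(x*)   = 35.2595

x* = (2.3132, -1.2953, 1.2349), lambda* = (-0.443, -8.4497)


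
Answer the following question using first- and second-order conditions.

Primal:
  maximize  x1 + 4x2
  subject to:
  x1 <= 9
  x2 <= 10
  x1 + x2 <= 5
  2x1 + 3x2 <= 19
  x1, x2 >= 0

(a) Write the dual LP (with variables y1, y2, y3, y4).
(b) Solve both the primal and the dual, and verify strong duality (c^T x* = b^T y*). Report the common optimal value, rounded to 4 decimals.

The standard primal-dual pair for 'max c^T x s.t. A x <= b, x >= 0' is:
  Dual:  min b^T y  s.t.  A^T y >= c,  y >= 0.

So the dual LP is:
  minimize  9y1 + 10y2 + 5y3 + 19y4
  subject to:
    y1 + y3 + 2y4 >= 1
    y2 + y3 + 3y4 >= 4
    y1, y2, y3, y4 >= 0

Solving the primal: x* = (0, 5).
  primal value c^T x* = 20.
Solving the dual: y* = (0, 0, 4, 0).
  dual value b^T y* = 20.
Strong duality: c^T x* = b^T y*. Confirmed.

20


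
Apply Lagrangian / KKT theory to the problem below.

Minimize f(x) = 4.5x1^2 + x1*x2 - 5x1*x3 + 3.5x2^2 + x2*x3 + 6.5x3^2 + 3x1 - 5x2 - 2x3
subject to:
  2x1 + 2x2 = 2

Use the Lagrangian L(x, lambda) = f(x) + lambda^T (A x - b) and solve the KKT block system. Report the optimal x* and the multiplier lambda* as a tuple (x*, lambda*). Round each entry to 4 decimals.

Form the Lagrangian:
  L(x, lambda) = (1/2) x^T Q x + c^T x + lambda^T (A x - b)
Stationarity (grad_x L = 0): Q x + c + A^T lambda = 0.
Primal feasibility: A x = b.

This gives the KKT block system:
  [ Q   A^T ] [ x     ]   [-c ]
  [ A    0  ] [ lambda ] = [ b ]

Solving the linear system:
  x*      = (-0.137, 1.137, 0.0137)
  lambda* = (-1.4178)
  f(x*)   = -1.6438

x* = (-0.137, 1.137, 0.0137), lambda* = (-1.4178)


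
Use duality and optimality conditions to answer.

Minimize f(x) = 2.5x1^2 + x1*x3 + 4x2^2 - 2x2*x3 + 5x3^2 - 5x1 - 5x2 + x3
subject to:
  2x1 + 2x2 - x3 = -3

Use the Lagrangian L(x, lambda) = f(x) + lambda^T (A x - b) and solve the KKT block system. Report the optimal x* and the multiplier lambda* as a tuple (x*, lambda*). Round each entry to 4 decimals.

Form the Lagrangian:
  L(x, lambda) = (1/2) x^T Q x + c^T x + lambda^T (A x - b)
Stationarity (grad_x L = 0): Q x + c + A^T lambda = 0.
Primal feasibility: A x = b.

This gives the KKT block system:
  [ Q   A^T ] [ x     ]   [-c ]
  [ A    0  ] [ lambda ] = [ b ]

Solving the linear system:
  x*      = (-0.8953, -0.4244, 0.3605)
  lambda* = (4.5581)
  f(x*)   = 10.3169

x* = (-0.8953, -0.4244, 0.3605), lambda* = (4.5581)


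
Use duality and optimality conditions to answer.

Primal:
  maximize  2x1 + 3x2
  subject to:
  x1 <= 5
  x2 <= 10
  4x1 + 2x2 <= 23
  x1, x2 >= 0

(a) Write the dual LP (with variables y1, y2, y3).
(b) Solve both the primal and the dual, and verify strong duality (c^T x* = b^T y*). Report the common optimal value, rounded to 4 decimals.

The standard primal-dual pair for 'max c^T x s.t. A x <= b, x >= 0' is:
  Dual:  min b^T y  s.t.  A^T y >= c,  y >= 0.

So the dual LP is:
  minimize  5y1 + 10y2 + 23y3
  subject to:
    y1 + 4y3 >= 2
    y2 + 2y3 >= 3
    y1, y2, y3 >= 0

Solving the primal: x* = (0.75, 10).
  primal value c^T x* = 31.5.
Solving the dual: y* = (0, 2, 0.5).
  dual value b^T y* = 31.5.
Strong duality: c^T x* = b^T y*. Confirmed.

31.5


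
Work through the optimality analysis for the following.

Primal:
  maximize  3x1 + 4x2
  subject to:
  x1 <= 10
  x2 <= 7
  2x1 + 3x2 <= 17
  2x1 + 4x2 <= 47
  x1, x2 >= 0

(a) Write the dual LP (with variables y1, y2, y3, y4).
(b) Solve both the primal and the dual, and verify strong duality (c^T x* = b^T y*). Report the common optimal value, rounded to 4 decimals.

The standard primal-dual pair for 'max c^T x s.t. A x <= b, x >= 0' is:
  Dual:  min b^T y  s.t.  A^T y >= c,  y >= 0.

So the dual LP is:
  minimize  10y1 + 7y2 + 17y3 + 47y4
  subject to:
    y1 + 2y3 + 2y4 >= 3
    y2 + 3y3 + 4y4 >= 4
    y1, y2, y3, y4 >= 0

Solving the primal: x* = (8.5, 0).
  primal value c^T x* = 25.5.
Solving the dual: y* = (0, 0, 1.5, 0).
  dual value b^T y* = 25.5.
Strong duality: c^T x* = b^T y*. Confirmed.

25.5


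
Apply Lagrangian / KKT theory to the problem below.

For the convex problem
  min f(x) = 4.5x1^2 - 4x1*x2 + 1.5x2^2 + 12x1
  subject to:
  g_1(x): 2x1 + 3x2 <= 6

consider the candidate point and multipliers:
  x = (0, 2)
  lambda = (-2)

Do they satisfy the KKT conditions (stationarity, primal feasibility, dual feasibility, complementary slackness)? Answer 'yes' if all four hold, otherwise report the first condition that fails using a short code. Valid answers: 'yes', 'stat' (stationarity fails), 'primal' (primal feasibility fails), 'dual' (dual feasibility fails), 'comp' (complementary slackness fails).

Gradient of f: grad f(x) = Q x + c = (4, 6)
Constraint values g_i(x) = a_i^T x - b_i:
  g_1((0, 2)) = 0
Stationarity residual: grad f(x) + sum_i lambda_i a_i = (0, 0)
  -> stationarity OK
Primal feasibility (all g_i <= 0): OK
Dual feasibility (all lambda_i >= 0): FAILS
Complementary slackness (lambda_i * g_i(x) = 0 for all i): OK

Verdict: the first failing condition is dual_feasibility -> dual.

dual


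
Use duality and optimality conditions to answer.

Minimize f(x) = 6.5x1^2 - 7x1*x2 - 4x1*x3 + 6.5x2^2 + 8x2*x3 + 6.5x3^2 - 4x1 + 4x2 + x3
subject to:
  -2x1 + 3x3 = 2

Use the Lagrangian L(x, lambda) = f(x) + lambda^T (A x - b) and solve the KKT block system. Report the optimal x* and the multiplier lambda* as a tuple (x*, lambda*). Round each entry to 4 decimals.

Form the Lagrangian:
  L(x, lambda) = (1/2) x^T Q x + c^T x + lambda^T (A x - b)
Stationarity (grad_x L = 0): Q x + c + A^T lambda = 0.
Primal feasibility: A x = b.

This gives the KKT block system:
  [ Q   A^T ] [ x     ]   [-c ]
  [ A    0  ] [ lambda ] = [ b ]

Solving the linear system:
  x*      = (-0.0736, -0.7274, 0.6176)
  lambda* = (-1.168)
  f(x*)   = 0.1693

x* = (-0.0736, -0.7274, 0.6176), lambda* = (-1.168)


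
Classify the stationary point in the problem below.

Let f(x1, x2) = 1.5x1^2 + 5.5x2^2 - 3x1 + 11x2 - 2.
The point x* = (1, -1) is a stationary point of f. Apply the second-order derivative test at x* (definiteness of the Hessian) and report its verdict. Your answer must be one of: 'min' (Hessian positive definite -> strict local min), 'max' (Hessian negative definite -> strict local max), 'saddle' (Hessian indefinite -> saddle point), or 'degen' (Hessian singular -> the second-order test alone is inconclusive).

Compute the Hessian H = grad^2 f:
  H = [[3, 0], [0, 11]]
Verify stationarity: grad f(x*) = H x* + g = (0, 0).
Eigenvalues of H: 3, 11.
Both eigenvalues > 0, so H is positive definite -> x* is a strict local min.

min


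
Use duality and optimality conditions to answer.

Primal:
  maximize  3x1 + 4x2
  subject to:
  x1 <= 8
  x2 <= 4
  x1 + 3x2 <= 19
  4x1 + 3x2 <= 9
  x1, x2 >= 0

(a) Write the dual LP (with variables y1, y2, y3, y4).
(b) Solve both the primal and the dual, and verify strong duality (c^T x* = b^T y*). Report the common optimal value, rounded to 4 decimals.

The standard primal-dual pair for 'max c^T x s.t. A x <= b, x >= 0' is:
  Dual:  min b^T y  s.t.  A^T y >= c,  y >= 0.

So the dual LP is:
  minimize  8y1 + 4y2 + 19y3 + 9y4
  subject to:
    y1 + y3 + 4y4 >= 3
    y2 + 3y3 + 3y4 >= 4
    y1, y2, y3, y4 >= 0

Solving the primal: x* = (0, 3).
  primal value c^T x* = 12.
Solving the dual: y* = (0, 0, 0, 1.3333).
  dual value b^T y* = 12.
Strong duality: c^T x* = b^T y*. Confirmed.

12


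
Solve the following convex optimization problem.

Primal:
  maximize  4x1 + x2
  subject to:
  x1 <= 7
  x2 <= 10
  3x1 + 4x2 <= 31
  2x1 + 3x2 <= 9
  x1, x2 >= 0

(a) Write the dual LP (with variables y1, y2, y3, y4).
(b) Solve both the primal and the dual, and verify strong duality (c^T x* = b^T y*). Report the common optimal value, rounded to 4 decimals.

The standard primal-dual pair for 'max c^T x s.t. A x <= b, x >= 0' is:
  Dual:  min b^T y  s.t.  A^T y >= c,  y >= 0.

So the dual LP is:
  minimize  7y1 + 10y2 + 31y3 + 9y4
  subject to:
    y1 + 3y3 + 2y4 >= 4
    y2 + 4y3 + 3y4 >= 1
    y1, y2, y3, y4 >= 0

Solving the primal: x* = (4.5, 0).
  primal value c^T x* = 18.
Solving the dual: y* = (0, 0, 0, 2).
  dual value b^T y* = 18.
Strong duality: c^T x* = b^T y*. Confirmed.

18


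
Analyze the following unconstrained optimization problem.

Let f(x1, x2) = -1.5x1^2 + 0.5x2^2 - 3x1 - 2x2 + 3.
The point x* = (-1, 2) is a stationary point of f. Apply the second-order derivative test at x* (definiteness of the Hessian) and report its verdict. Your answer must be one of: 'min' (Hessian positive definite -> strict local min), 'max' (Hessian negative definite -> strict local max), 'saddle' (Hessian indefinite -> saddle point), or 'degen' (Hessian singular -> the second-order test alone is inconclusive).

Compute the Hessian H = grad^2 f:
  H = [[-3, 0], [0, 1]]
Verify stationarity: grad f(x*) = H x* + g = (0, 0).
Eigenvalues of H: -3, 1.
Eigenvalues have mixed signs, so H is indefinite -> x* is a saddle point.

saddle


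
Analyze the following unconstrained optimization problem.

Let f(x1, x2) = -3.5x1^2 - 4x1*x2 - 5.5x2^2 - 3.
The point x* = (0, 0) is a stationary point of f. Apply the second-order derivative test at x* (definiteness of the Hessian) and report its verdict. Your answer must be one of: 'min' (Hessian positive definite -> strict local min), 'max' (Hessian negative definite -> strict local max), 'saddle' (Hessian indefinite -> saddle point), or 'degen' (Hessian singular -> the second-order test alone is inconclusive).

Compute the Hessian H = grad^2 f:
  H = [[-7, -4], [-4, -11]]
Verify stationarity: grad f(x*) = H x* + g = (0, 0).
Eigenvalues of H: -13.4721, -4.5279.
Both eigenvalues < 0, so H is negative definite -> x* is a strict local max.

max


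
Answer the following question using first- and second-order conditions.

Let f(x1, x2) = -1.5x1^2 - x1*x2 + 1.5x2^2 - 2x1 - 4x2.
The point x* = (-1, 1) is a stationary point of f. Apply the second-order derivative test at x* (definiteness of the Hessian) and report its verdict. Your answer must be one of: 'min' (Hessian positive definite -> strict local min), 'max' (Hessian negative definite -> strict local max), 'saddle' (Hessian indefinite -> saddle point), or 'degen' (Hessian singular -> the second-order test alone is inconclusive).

Compute the Hessian H = grad^2 f:
  H = [[-3, -1], [-1, 3]]
Verify stationarity: grad f(x*) = H x* + g = (0, 0).
Eigenvalues of H: -3.1623, 3.1623.
Eigenvalues have mixed signs, so H is indefinite -> x* is a saddle point.

saddle


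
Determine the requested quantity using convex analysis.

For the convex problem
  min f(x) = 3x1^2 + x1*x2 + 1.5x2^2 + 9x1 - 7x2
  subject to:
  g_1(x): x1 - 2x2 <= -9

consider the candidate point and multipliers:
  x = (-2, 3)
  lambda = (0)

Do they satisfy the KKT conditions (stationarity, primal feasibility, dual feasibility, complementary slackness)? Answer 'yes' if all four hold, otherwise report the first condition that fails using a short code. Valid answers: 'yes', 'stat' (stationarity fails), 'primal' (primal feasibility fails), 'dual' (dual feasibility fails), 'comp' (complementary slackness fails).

Gradient of f: grad f(x) = Q x + c = (0, 0)
Constraint values g_i(x) = a_i^T x - b_i:
  g_1((-2, 3)) = 1
Stationarity residual: grad f(x) + sum_i lambda_i a_i = (0, 0)
  -> stationarity OK
Primal feasibility (all g_i <= 0): FAILS
Dual feasibility (all lambda_i >= 0): OK
Complementary slackness (lambda_i * g_i(x) = 0 for all i): OK

Verdict: the first failing condition is primal_feasibility -> primal.

primal


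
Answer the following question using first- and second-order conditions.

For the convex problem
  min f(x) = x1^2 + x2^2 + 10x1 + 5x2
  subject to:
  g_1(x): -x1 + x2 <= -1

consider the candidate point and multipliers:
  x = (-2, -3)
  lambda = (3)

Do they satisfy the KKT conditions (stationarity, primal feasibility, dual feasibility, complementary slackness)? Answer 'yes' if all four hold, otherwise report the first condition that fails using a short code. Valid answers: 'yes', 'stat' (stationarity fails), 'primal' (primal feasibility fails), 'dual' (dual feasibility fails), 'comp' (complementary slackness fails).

Gradient of f: grad f(x) = Q x + c = (6, -1)
Constraint values g_i(x) = a_i^T x - b_i:
  g_1((-2, -3)) = 0
Stationarity residual: grad f(x) + sum_i lambda_i a_i = (3, 2)
  -> stationarity FAILS
Primal feasibility (all g_i <= 0): OK
Dual feasibility (all lambda_i >= 0): OK
Complementary slackness (lambda_i * g_i(x) = 0 for all i): OK

Verdict: the first failing condition is stationarity -> stat.

stat


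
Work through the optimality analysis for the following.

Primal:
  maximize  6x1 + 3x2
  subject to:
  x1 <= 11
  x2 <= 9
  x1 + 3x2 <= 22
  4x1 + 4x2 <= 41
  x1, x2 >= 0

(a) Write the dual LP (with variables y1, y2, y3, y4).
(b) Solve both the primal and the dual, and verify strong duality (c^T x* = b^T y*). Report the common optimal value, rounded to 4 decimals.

The standard primal-dual pair for 'max c^T x s.t. A x <= b, x >= 0' is:
  Dual:  min b^T y  s.t.  A^T y >= c,  y >= 0.

So the dual LP is:
  minimize  11y1 + 9y2 + 22y3 + 41y4
  subject to:
    y1 + y3 + 4y4 >= 6
    y2 + 3y3 + 4y4 >= 3
    y1, y2, y3, y4 >= 0

Solving the primal: x* = (10.25, 0).
  primal value c^T x* = 61.5.
Solving the dual: y* = (0, 0, 0, 1.5).
  dual value b^T y* = 61.5.
Strong duality: c^T x* = b^T y*. Confirmed.

61.5


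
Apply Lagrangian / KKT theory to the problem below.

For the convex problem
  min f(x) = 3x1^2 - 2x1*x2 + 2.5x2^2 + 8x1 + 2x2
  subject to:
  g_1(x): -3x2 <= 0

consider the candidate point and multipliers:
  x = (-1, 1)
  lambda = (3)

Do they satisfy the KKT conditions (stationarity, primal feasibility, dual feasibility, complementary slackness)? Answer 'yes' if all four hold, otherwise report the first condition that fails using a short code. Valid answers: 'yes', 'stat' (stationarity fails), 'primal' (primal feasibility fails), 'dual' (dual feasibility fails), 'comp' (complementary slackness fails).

Gradient of f: grad f(x) = Q x + c = (0, 9)
Constraint values g_i(x) = a_i^T x - b_i:
  g_1((-1, 1)) = -3
Stationarity residual: grad f(x) + sum_i lambda_i a_i = (0, 0)
  -> stationarity OK
Primal feasibility (all g_i <= 0): OK
Dual feasibility (all lambda_i >= 0): OK
Complementary slackness (lambda_i * g_i(x) = 0 for all i): FAILS

Verdict: the first failing condition is complementary_slackness -> comp.

comp


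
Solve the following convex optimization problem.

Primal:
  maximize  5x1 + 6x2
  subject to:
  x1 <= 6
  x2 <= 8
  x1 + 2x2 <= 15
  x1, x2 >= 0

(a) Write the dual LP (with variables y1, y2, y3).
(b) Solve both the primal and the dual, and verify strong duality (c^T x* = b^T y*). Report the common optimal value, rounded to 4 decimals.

The standard primal-dual pair for 'max c^T x s.t. A x <= b, x >= 0' is:
  Dual:  min b^T y  s.t.  A^T y >= c,  y >= 0.

So the dual LP is:
  minimize  6y1 + 8y2 + 15y3
  subject to:
    y1 + y3 >= 5
    y2 + 2y3 >= 6
    y1, y2, y3 >= 0

Solving the primal: x* = (6, 4.5).
  primal value c^T x* = 57.
Solving the dual: y* = (2, 0, 3).
  dual value b^T y* = 57.
Strong duality: c^T x* = b^T y*. Confirmed.

57


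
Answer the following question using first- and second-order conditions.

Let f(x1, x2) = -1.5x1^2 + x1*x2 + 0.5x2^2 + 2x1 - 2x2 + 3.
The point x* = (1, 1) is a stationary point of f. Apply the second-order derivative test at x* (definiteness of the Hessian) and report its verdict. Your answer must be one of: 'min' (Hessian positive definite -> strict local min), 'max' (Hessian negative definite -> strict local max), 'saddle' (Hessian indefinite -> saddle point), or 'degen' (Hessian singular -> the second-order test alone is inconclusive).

Compute the Hessian H = grad^2 f:
  H = [[-3, 1], [1, 1]]
Verify stationarity: grad f(x*) = H x* + g = (0, 0).
Eigenvalues of H: -3.2361, 1.2361.
Eigenvalues have mixed signs, so H is indefinite -> x* is a saddle point.

saddle


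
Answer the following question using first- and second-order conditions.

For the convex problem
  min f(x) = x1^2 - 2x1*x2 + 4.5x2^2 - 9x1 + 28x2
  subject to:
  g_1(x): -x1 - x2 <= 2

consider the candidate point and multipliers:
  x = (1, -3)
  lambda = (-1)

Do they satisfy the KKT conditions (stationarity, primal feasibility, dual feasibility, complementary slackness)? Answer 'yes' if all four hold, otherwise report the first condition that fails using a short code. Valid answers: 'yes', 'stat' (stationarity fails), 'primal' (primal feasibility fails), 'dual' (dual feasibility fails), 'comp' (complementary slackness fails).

Gradient of f: grad f(x) = Q x + c = (-1, -1)
Constraint values g_i(x) = a_i^T x - b_i:
  g_1((1, -3)) = 0
Stationarity residual: grad f(x) + sum_i lambda_i a_i = (0, 0)
  -> stationarity OK
Primal feasibility (all g_i <= 0): OK
Dual feasibility (all lambda_i >= 0): FAILS
Complementary slackness (lambda_i * g_i(x) = 0 for all i): OK

Verdict: the first failing condition is dual_feasibility -> dual.

dual


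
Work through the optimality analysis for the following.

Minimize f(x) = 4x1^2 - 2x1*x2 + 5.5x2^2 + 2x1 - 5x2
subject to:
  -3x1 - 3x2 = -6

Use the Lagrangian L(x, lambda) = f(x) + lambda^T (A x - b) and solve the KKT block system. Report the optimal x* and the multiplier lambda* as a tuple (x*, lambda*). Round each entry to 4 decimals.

Form the Lagrangian:
  L(x, lambda) = (1/2) x^T Q x + c^T x + lambda^T (A x - b)
Stationarity (grad_x L = 0): Q x + c + A^T lambda = 0.
Primal feasibility: A x = b.

This gives the KKT block system:
  [ Q   A^T ] [ x     ]   [-c ]
  [ A    0  ] [ lambda ] = [ b ]

Solving the linear system:
  x*      = (0.8261, 1.1739)
  lambda* = (2.087)
  f(x*)   = 4.1522

x* = (0.8261, 1.1739), lambda* = (2.087)


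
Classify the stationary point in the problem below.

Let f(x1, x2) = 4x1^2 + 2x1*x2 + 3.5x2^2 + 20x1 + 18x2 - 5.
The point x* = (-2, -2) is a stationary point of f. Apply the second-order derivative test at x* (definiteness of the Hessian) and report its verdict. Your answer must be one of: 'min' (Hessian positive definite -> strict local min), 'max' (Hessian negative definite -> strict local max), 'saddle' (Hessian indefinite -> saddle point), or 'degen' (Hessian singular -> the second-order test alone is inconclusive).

Compute the Hessian H = grad^2 f:
  H = [[8, 2], [2, 7]]
Verify stationarity: grad f(x*) = H x* + g = (0, 0).
Eigenvalues of H: 5.4384, 9.5616.
Both eigenvalues > 0, so H is positive definite -> x* is a strict local min.

min


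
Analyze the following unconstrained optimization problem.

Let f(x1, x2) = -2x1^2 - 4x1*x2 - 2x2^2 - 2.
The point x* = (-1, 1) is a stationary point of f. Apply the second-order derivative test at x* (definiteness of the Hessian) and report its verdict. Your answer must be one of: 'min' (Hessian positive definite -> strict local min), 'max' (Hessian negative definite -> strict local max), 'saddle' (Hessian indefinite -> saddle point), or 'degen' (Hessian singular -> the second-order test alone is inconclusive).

Compute the Hessian H = grad^2 f:
  H = [[-4, -4], [-4, -4]]
Verify stationarity: grad f(x*) = H x* + g = (0, 0).
Eigenvalues of H: -8, 0.
H has a zero eigenvalue (singular; negative semidefinite but not definite), so H is neither positive definite, negative definite, nor indefinite. The second-order test alone is inconclusive -> degen.
(Indeed, f is constant along the null direction of H through x*, so x* is not a strict local extremum.)

degen


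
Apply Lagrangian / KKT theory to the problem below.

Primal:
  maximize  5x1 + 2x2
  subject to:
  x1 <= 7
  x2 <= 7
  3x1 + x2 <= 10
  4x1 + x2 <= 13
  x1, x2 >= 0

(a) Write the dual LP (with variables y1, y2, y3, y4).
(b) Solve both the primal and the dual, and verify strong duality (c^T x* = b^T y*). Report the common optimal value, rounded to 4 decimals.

The standard primal-dual pair for 'max c^T x s.t. A x <= b, x >= 0' is:
  Dual:  min b^T y  s.t.  A^T y >= c,  y >= 0.

So the dual LP is:
  minimize  7y1 + 7y2 + 10y3 + 13y4
  subject to:
    y1 + 3y3 + 4y4 >= 5
    y2 + y3 + y4 >= 2
    y1, y2, y3, y4 >= 0

Solving the primal: x* = (1, 7).
  primal value c^T x* = 19.
Solving the dual: y* = (0, 0.3333, 1.6667, 0).
  dual value b^T y* = 19.
Strong duality: c^T x* = b^T y*. Confirmed.

19
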